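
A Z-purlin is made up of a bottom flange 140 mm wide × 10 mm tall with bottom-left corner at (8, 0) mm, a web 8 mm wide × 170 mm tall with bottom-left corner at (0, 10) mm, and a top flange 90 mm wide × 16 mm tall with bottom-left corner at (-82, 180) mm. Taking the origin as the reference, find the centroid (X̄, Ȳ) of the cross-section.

Part | A | x̄ᵢ | ȳᵢ | A·x̄ᵢ | A·ȳᵢ
bottom flange | 1400.00 | 78.00 | 5.00 | 109200.00 | 7000.00
web | 1360.00 | 4.00 | 95.00 | 5440.00 | 129200.00
top flange | 1440.00 | -37.00 | 188.00 | -53280.00 | 270720.00
Σ | 4200.00 |  |  | 61360.00 | 406920.00
X̄ = 61360.00 / 4200.00 = 14.61 mm
Ȳ = 406920.00 / 4200.00 = 96.89 mm

X̄ = 14.61 mm, Ȳ = 96.89 mm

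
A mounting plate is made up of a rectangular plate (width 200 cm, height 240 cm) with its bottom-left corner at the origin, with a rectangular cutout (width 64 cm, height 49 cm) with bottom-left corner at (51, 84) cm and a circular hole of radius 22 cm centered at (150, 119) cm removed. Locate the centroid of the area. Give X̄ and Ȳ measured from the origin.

X̄ = 99.48 cm, Ȳ = 120.87 cm

Part | A | x̄ᵢ | ȳᵢ | A·x̄ᵢ | A·ȳᵢ
plate | 48000.00 | 100.00 | 120.00 | 4800000.00 | 5760000.00
hole 1 | -3136.00 | 83.00 | 108.50 | -260288.00 | -340256.00
hole 2 | -1520.53 | 150.00 | 119.00 | -228079.63 | -180943.17
Σ | 43343.47 |  |  | 4311632.37 | 5238800.83
X̄ = 4311632.37 / 43343.47 = 99.48 cm
Ȳ = 5238800.83 / 43343.47 = 120.87 cm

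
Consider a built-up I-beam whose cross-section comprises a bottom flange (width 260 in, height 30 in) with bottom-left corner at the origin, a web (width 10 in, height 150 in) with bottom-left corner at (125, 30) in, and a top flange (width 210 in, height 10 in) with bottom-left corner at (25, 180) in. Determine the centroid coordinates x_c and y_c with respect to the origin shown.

x_c = 130.00 in, y_c = 58.16 in

bottom flange: A = 260 × 30 = 7800.00, centroid at (130.00, 15.00).
web: A = 10 × 150 = 1500.00, centroid at (130.00, 105.00).
top flange: A = 210 × 10 = 2100.00, centroid at (130.00, 185.00).
ΣA = 11400.00 in², ΣAx_c = 1482000.00 in³, ΣAy_c = 663000.00 in³.
x_c = 1482000.00/11400.00 = 130.00 in; y_c = 663000.00/11400.00 = 58.16 in.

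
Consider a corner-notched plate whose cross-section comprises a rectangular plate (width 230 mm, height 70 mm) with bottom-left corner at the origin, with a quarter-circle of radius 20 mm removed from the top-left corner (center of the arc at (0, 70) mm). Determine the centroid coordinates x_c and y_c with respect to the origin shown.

plate: A = 230 × 70 = 16100.00, centroid at (115.00, 35.00).
removed quarter-circle: A = −¼π·20² = -314.16, centroid at (8.49, 61.51).
ΣA = 15785.84 mm², ΣAx_c = 1848833.33 mm³, ΣAy_c = 544175.52 mm³.
x_c = 1848833.33/15785.84 = 117.12 mm; y_c = 544175.52/15785.84 = 34.47 mm.

x_c = 117.12 mm, y_c = 34.47 mm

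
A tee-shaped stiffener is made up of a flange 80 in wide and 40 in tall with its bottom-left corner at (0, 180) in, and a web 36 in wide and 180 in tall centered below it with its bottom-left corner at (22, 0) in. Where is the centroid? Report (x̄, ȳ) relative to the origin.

x̄ = 40.00 in, ȳ = 126.36 in

Part | A | x̄ᵢ | ȳᵢ | A·x̄ᵢ | A·ȳᵢ
web | 6480.00 | 40.00 | 90.00 | 259200.00 | 583200.00
flange | 3200.00 | 40.00 | 200.00 | 128000.00 | 640000.00
Σ | 9680.00 |  |  | 387200.00 | 1223200.00
x̄ = 387200.00 / 9680.00 = 40.00 in
ȳ = 1223200.00 / 9680.00 = 126.36 in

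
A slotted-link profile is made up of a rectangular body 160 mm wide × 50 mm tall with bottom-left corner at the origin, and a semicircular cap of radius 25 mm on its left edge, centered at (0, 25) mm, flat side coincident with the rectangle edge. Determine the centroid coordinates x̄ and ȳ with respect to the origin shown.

Part | A | x̄ᵢ | ȳᵢ | A·x̄ᵢ | A·ȳᵢ
rectangular body | 8000.00 | 80.00 | 25.00 | 640000.00 | 200000.00
semicircular end | 981.75 | -10.61 | 25.00 | -10416.67 | 24543.69
Σ | 8981.75 |  |  | 629583.33 | 224543.69
x̄ = 629583.33 / 8981.75 = 70.10 mm
ȳ = 224543.69 / 8981.75 = 25.00 mm

x̄ = 70.10 mm, ȳ = 25.00 mm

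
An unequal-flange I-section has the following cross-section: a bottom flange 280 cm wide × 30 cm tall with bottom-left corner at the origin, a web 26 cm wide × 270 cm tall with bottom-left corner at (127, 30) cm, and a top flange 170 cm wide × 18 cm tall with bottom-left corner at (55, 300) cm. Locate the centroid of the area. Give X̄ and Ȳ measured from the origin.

Part | A | x̄ᵢ | ȳᵢ | A·x̄ᵢ | A·ȳᵢ
bottom flange | 8400.00 | 140.00 | 15.00 | 1176000.00 | 126000.00
web | 7020.00 | 140.00 | 165.00 | 982800.00 | 1158300.00
top flange | 3060.00 | 140.00 | 309.00 | 428400.00 | 945540.00
Σ | 18480.00 |  |  | 2587200.00 | 2229840.00
X̄ = 2587200.00 / 18480.00 = 140.00 cm
Ȳ = 2229840.00 / 18480.00 = 120.66 cm

X̄ = 140.00 cm, Ȳ = 120.66 cm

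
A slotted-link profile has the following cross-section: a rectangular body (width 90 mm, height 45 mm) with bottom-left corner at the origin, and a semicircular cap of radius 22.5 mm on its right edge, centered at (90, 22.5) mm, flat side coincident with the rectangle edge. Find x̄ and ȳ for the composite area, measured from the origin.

rectangular body: A = 90 × 45 = 4050.00, centroid at (45.00, 22.50).
semicircular end: A = ½π·22.5² = 795.22, centroid at (99.55, 22.50).
ΣA = 4845.22 mm², ΣAx̄ = 261413.16 mm³, ΣAȳ = 109017.35 mm³.
x̄ = 261413.16/4845.22 = 53.95 mm; ȳ = 109017.35/4845.22 = 22.50 mm.

x̄ = 53.95 mm, ȳ = 22.50 mm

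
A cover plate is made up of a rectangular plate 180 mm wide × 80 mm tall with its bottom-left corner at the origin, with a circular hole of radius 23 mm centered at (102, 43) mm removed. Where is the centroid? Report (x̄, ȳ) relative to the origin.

x̄ = 88.43 mm, ȳ = 39.61 mm

Part | A | x̄ᵢ | ȳᵢ | A·x̄ᵢ | A·ȳᵢ
plate | 14400.00 | 90.00 | 40.00 | 1296000.00 | 576000.00
hole | -1661.90 | 102.00 | 43.00 | -169514.06 | -71461.81
Σ | 12738.10 |  |  | 1126485.94 | 504538.19
x̄ = 1126485.94 / 12738.10 = 88.43 mm
ȳ = 504538.19 / 12738.10 = 39.61 mm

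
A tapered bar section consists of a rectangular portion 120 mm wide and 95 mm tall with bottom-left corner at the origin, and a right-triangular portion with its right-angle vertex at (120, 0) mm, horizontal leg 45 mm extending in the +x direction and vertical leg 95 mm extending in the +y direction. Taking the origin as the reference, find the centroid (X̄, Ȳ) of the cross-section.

Part | A | x̄ᵢ | ȳᵢ | A·x̄ᵢ | A·ȳᵢ
rectangular portion | 11400.00 | 60.00 | 47.50 | 684000.00 | 541500.00
triangular portion | 2137.50 | 135.00 | 31.67 | 288562.50 | 67687.50
Σ | 13537.50 |  |  | 972562.50 | 609187.50
X̄ = 972562.50 / 13537.50 = 71.84 mm
Ȳ = 609187.50 / 13537.50 = 45.00 mm

X̄ = 71.84 mm, Ȳ = 45.00 mm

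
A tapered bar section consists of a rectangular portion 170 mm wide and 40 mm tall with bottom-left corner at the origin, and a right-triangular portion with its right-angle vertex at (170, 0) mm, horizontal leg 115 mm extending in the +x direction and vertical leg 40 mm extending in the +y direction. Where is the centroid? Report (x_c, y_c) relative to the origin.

rectangular portion: A = 170 × 40 = 6800.00, centroid at (85.00, 20.00).
triangular portion: A = ½·115·40 = 2300.00, centroid at (208.33, 13.33).
ΣA = 9100.00 mm², ΣAx_c = 1057166.67 mm³, ΣAy_c = 166666.67 mm³.
x_c = 1057166.67/9100.00 = 116.17 mm; y_c = 166666.67/9100.00 = 18.32 mm.

x_c = 116.17 mm, y_c = 18.32 mm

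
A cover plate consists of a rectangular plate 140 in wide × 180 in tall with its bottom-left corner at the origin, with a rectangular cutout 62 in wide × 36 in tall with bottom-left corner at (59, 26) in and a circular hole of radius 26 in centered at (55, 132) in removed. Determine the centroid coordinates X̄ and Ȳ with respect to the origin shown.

plate: A = 140 × 180 = 25200.00, centroid at (70.00, 90.00).
hole 1: A = −(62 × 36) = -2232.00, centroid at (90.00, 44.00).
hole 2: A = −π·26² = -2123.72, centroid at (55.00, 132.00).
ΣA = 20844.28 in²
ΣAX̄ = (25200.00)(70.00) + (-2232.00)(90.00) + (-2123.72)(55.00) = 1446315.59 in³
ΣAȲ = (25200.00)(90.00) + (-2232.00)(44.00) + (-2123.72)(132.00) = 1889461.40 in³
X̄ = 1446315.59 / 20844.28 = 69.39 in
Ȳ = 1889461.40 / 20844.28 = 90.65 in

X̄ = 69.39 in, Ȳ = 90.65 in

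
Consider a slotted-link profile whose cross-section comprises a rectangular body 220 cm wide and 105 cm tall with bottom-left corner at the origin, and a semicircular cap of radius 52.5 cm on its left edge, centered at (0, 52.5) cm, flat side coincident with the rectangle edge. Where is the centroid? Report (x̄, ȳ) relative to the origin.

x̄ = 89.12 cm, ȳ = 52.50 cm

rectangular body: A = 220 × 105 = 23100.00, centroid at (110.00, 52.50).
semicircular end: A = ½π·52.5² = 4329.51, centroid at (-22.28, 52.50).
ΣA = 27429.51 cm², ΣAx̄ = 2444531.25 cm³, ΣAȳ = 1440049.14 cm³.
x̄ = 2444531.25/27429.51 = 89.12 cm; ȳ = 1440049.14/27429.51 = 52.50 cm.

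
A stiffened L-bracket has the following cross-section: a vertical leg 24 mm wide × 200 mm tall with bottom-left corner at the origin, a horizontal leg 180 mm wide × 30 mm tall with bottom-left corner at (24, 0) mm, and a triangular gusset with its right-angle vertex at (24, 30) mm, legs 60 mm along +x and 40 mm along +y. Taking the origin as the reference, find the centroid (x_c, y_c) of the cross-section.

x_c = 63.68 mm, y_c = 53.77 mm

Part | A | x̄ᵢ | ȳᵢ | A·x̄ᵢ | A·ȳᵢ
vertical leg | 4800.00 | 12.00 | 100.00 | 57600.00 | 480000.00
horizontal leg | 5400.00 | 114.00 | 15.00 | 615600.00 | 81000.00
gusset | 1200.00 | 44.00 | 43.33 | 52800.00 | 52000.00
Σ | 11400.00 |  |  | 726000.00 | 613000.00
x_c = 726000.00 / 11400.00 = 63.68 mm
y_c = 613000.00 / 11400.00 = 53.77 mm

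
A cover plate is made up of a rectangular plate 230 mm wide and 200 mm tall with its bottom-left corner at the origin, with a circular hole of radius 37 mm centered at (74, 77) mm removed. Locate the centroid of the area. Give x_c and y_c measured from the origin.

x_c = 119.23 mm, y_c = 102.37 mm

Part | A | x̄ᵢ | ȳᵢ | A·x̄ᵢ | A·ȳᵢ
plate | 46000.00 | 115.00 | 100.00 | 5290000.00 | 4600000.00
hole | -4300.84 | 74.00 | 77.00 | -318262.19 | -331164.71
Σ | 41699.16 |  |  | 4971737.81 | 4268835.29
x_c = 4971737.81 / 41699.16 = 119.23 mm
y_c = 4268835.29 / 41699.16 = 102.37 mm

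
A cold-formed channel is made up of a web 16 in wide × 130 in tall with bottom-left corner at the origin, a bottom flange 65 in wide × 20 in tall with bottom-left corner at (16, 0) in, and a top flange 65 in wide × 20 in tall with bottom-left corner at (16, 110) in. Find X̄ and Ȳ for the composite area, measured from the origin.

X̄ = 30.50 in, Ȳ = 65.00 in

Part | A | x̄ᵢ | ȳᵢ | A·x̄ᵢ | A·ȳᵢ
web | 2080.00 | 8.00 | 65.00 | 16640.00 | 135200.00
bottom flange | 1300.00 | 48.50 | 10.00 | 63050.00 | 13000.00
top flange | 1300.00 | 48.50 | 120.00 | 63050.00 | 156000.00
Σ | 4680.00 |  |  | 142740.00 | 304200.00
X̄ = 142740.00 / 4680.00 = 30.50 in
Ȳ = 304200.00 / 4680.00 = 65.00 in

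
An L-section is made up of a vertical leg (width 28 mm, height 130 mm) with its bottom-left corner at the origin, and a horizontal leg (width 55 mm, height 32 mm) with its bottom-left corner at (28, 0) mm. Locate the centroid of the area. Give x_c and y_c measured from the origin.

vertical leg: A = 28 × 130 = 3640.00, centroid at (14.00, 65.00).
horizontal leg: A = 55 × 32 = 1760.00, centroid at (55.50, 16.00).
ΣA = 5400.00 mm²
ΣAx_c = (3640.00)(14.00) + (1760.00)(55.50) = 148640.00 mm³
ΣAy_c = (3640.00)(65.00) + (1760.00)(16.00) = 264760.00 mm³
x_c = 148640.00 / 5400.00 = 27.53 mm
y_c = 264760.00 / 5400.00 = 49.03 mm

x_c = 27.53 mm, y_c = 49.03 mm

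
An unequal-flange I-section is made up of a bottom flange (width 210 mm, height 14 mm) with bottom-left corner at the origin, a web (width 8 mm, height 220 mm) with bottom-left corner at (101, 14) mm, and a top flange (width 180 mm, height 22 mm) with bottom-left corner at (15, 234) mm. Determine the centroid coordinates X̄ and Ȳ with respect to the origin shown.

X̄ = 105.00 mm, Ȳ = 139.61 mm

bottom flange: A = 210 × 14 = 2940.00, centroid at (105.00, 7.00).
web: A = 8 × 220 = 1760.00, centroid at (105.00, 124.00).
top flange: A = 180 × 22 = 3960.00, centroid at (105.00, 245.00).
ΣA = 8660.00 mm²
ΣAX̄ = (2940.00)(105.00) + (1760.00)(105.00) + (3960.00)(105.00) = 909300.00 mm³
ΣAȲ = (2940.00)(7.00) + (1760.00)(124.00) + (3960.00)(245.00) = 1209020.00 mm³
X̄ = 909300.00 / 8660.00 = 105.00 mm
Ȳ = 1209020.00 / 8660.00 = 139.61 mm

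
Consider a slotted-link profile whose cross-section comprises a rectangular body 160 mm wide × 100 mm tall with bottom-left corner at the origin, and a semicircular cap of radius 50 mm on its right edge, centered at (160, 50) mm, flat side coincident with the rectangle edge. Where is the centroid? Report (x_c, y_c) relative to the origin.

x_c = 99.95 mm, y_c = 50.00 mm

Part | A | x̄ᵢ | ȳᵢ | A·x̄ᵢ | A·ȳᵢ
rectangular body | 16000.00 | 80.00 | 50.00 | 1280000.00 | 800000.00
semicircular end | 3926.99 | 181.22 | 50.00 | 711651.86 | 196349.54
Σ | 19926.99 |  |  | 1991651.86 | 996349.54
x_c = 1991651.86 / 19926.99 = 99.95 mm
y_c = 996349.54 / 19926.99 = 50.00 mm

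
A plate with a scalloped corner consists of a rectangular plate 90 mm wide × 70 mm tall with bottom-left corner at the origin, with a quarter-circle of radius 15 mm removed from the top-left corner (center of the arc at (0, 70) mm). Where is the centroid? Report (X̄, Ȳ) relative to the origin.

Part | A | x̄ᵢ | ȳᵢ | A·x̄ᵢ | A·ȳᵢ
plate | 6300.00 | 45.00 | 35.00 | 283500.00 | 220500.00
removed quarter-circle | -176.71 | 6.37 | 63.63 | -1125.00 | -11245.02
Σ | 6123.29 |  |  | 282375.00 | 209254.98
X̄ = 282375.00 / 6123.29 = 46.11 mm
Ȳ = 209254.98 / 6123.29 = 34.17 mm

X̄ = 46.11 mm, Ȳ = 34.17 mm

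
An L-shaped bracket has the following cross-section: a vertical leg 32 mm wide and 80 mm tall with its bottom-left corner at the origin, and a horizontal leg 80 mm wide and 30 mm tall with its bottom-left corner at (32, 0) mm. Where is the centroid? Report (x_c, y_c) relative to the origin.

x_c = 43.10 mm, y_c = 27.90 mm

vertical leg: A = 32 × 80 = 2560.00, centroid at (16.00, 40.00).
horizontal leg: A = 80 × 30 = 2400.00, centroid at (72.00, 15.00).
ΣA = 4960.00 mm²
ΣAx_c = (2560.00)(16.00) + (2400.00)(72.00) = 213760.00 mm³
ΣAy_c = (2560.00)(40.00) + (2400.00)(15.00) = 138400.00 mm³
x_c = 213760.00 / 4960.00 = 43.10 mm
y_c = 138400.00 / 4960.00 = 27.90 mm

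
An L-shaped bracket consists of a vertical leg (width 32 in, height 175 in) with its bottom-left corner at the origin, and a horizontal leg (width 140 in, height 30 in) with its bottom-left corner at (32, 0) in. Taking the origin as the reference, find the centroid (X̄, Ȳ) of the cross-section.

X̄ = 52.86 in, Ȳ = 56.43 in

Part | A | x̄ᵢ | ȳᵢ | A·x̄ᵢ | A·ȳᵢ
vertical leg | 5600.00 | 16.00 | 87.50 | 89600.00 | 490000.00
horizontal leg | 4200.00 | 102.00 | 15.00 | 428400.00 | 63000.00
Σ | 9800.00 |  |  | 518000.00 | 553000.00
X̄ = 518000.00 / 9800.00 = 52.86 in
Ȳ = 553000.00 / 9800.00 = 56.43 in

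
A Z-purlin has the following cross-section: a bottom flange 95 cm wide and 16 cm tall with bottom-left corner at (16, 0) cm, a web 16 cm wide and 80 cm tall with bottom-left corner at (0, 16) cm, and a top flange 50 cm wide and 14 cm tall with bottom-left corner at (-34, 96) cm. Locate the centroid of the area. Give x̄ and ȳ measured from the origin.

bottom flange: A = 95 × 16 = 1520.00, centroid at (63.50, 8.00).
web: A = 16 × 80 = 1280.00, centroid at (8.00, 56.00).
top flange: A = 50 × 14 = 700.00, centroid at (-9.00, 103.00).
ΣA = 3500.00 cm², ΣAx̄ = 100460.00 cm³, ΣAȳ = 155940.00 cm³.
x̄ = 100460.00/3500.00 = 28.70 cm; ȳ = 155940.00/3500.00 = 44.55 cm.

x̄ = 28.70 cm, ȳ = 44.55 cm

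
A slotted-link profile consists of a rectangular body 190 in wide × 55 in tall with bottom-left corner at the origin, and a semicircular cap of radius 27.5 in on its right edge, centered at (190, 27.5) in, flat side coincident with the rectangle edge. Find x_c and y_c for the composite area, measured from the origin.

x_c = 105.89 in, y_c = 27.50 in

Part | A | x̄ᵢ | ȳᵢ | A·x̄ᵢ | A·ȳᵢ
rectangular body | 10450.00 | 95.00 | 27.50 | 992750.00 | 287375.00
semicircular end | 1187.91 | 201.67 | 27.50 | 239568.38 | 32667.65
Σ | 11637.91 |  |  | 1232318.38 | 320042.65
x_c = 1232318.38 / 11637.91 = 105.89 in
y_c = 320042.65 / 11637.91 = 27.50 in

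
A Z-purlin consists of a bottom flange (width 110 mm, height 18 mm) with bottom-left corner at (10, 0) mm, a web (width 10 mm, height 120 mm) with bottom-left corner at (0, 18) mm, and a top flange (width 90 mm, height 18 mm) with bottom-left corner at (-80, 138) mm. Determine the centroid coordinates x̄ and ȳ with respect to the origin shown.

bottom flange: A = 110 × 18 = 1980.00, centroid at (65.00, 9.00).
web: A = 10 × 120 = 1200.00, centroid at (5.00, 78.00).
top flange: A = 90 × 18 = 1620.00, centroid at (-35.00, 147.00).
ΣA = 4800.00 mm²
ΣAx̄ = (1980.00)(65.00) + (1200.00)(5.00) + (1620.00)(-35.00) = 78000.00 mm³
ΣAȳ = (1980.00)(9.00) + (1200.00)(78.00) + (1620.00)(147.00) = 349560.00 mm³
x̄ = 78000.00 / 4800.00 = 16.25 mm
ȳ = 349560.00 / 4800.00 = 72.83 mm

x̄ = 16.25 mm, ȳ = 72.83 mm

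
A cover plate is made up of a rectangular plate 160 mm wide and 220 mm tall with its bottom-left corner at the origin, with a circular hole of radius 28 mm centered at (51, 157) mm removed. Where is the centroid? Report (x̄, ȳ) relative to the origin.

plate: A = 160 × 220 = 35200.00, centroid at (80.00, 110.00).
hole: A = −π·28² = -2463.01, centroid at (51.00, 157.00).
ΣA = 32736.99 mm², ΣAx̄ = 2690386.56 mm³, ΣAȳ = 3485307.64 mm³.
x̄ = 2690386.56/32736.99 = 82.18 mm; ȳ = 3485307.64/32736.99 = 106.46 mm.

x̄ = 82.18 mm, ȳ = 106.46 mm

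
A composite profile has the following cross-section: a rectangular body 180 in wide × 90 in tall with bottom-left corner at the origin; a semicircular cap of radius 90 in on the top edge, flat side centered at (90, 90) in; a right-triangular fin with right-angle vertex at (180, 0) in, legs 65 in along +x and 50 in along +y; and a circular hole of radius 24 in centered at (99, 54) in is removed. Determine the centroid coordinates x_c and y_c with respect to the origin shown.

x_c = 95.75 in, y_c = 79.66 in

rectangular body: A = 180 × 90 = 16200.00, centroid at (90.00, 45.00).
semicircular top: A = ½π·90² = 12723.45, centroid at (90.00, 128.20).
triangular fin: A = ½·65·50 = 1625.00, centroid at (201.67, 16.67).
hole: A = −π·24² = -1809.56, centroid at (99.00, 54.00).
ΣA = 28738.89 in²
ΣAx_c = (16200.00)(90.00) + (12723.45)(90.00) + (1625.00)(201.67) + (-1809.56)(99.00) = 2751672.68 in³
ΣAy_c = (16200.00)(45.00) + (12723.45)(128.20) + (1625.00)(16.67) + (-1809.56)(54.00) = 2289477.76 in³
x_c = 2751672.68 / 28738.89 = 95.75 in
y_c = 2289477.76 / 28738.89 = 79.66 in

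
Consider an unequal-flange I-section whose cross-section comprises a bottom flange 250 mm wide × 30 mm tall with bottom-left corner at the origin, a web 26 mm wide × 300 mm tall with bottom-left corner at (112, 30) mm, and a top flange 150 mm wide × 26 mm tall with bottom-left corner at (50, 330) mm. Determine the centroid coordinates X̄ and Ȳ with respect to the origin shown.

X̄ = 125.00 mm, Ȳ = 148.66 mm

bottom flange: A = 250 × 30 = 7500.00, centroid at (125.00, 15.00).
web: A = 26 × 300 = 7800.00, centroid at (125.00, 180.00).
top flange: A = 150 × 26 = 3900.00, centroid at (125.00, 343.00).
ΣA = 19200.00 mm²
ΣAX̄ = (7500.00)(125.00) + (7800.00)(125.00) + (3900.00)(125.00) = 2400000.00 mm³
ΣAȲ = (7500.00)(15.00) + (7800.00)(180.00) + (3900.00)(343.00) = 2854200.00 mm³
X̄ = 2400000.00 / 19200.00 = 125.00 mm
Ȳ = 2854200.00 / 19200.00 = 148.66 mm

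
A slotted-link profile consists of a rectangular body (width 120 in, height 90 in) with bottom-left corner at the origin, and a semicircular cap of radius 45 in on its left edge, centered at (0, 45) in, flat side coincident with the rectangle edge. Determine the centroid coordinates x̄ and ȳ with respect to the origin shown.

x̄ = 42.00 in, ȳ = 45.00 in

rectangular body: A = 120 × 90 = 10800.00, centroid at (60.00, 45.00).
semicircular end: A = ½π·45² = 3180.86, centroid at (-19.10, 45.00).
ΣA = 13980.86 in², ΣAx̄ = 587250.00 in³, ΣAȳ = 629138.82 in³.
x̄ = 587250.00/13980.86 = 42.00 in; ȳ = 629138.82/13980.86 = 45.00 in.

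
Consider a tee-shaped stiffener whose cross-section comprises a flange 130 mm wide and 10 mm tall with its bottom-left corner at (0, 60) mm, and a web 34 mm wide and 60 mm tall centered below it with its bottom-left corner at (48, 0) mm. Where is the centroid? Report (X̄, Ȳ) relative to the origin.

Part | A | x̄ᵢ | ȳᵢ | A·x̄ᵢ | A·ȳᵢ
web | 2040.00 | 65.00 | 30.00 | 132600.00 | 61200.00
flange | 1300.00 | 65.00 | 65.00 | 84500.00 | 84500.00
Σ | 3340.00 |  |  | 217100.00 | 145700.00
X̄ = 217100.00 / 3340.00 = 65.00 mm
Ȳ = 145700.00 / 3340.00 = 43.62 mm

X̄ = 65.00 mm, Ȳ = 43.62 mm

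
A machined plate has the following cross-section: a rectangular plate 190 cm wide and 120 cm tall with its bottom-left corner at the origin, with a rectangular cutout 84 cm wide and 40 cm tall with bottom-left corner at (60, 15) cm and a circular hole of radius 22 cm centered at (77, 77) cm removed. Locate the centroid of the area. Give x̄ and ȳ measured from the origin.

Part | A | x̄ᵢ | ȳᵢ | A·x̄ᵢ | A·ȳᵢ
plate | 22800.00 | 95.00 | 60.00 | 2166000.00 | 1368000.00
hole 1 | -3360.00 | 102.00 | 35.00 | -342720.00 | -117600.00
hole 2 | -1520.53 | 77.00 | 77.00 | -117080.88 | -117080.88
Σ | 17919.47 |  |  | 1706199.12 | 1133319.12
x̄ = 1706199.12 / 17919.47 = 95.21 cm
ȳ = 1133319.12 / 17919.47 = 63.25 cm

x̄ = 95.21 cm, ȳ = 63.25 cm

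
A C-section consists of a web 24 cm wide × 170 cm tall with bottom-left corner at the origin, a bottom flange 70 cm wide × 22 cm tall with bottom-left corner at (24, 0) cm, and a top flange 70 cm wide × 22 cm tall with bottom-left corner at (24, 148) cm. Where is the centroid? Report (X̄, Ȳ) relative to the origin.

X̄ = 32.22 cm, Ȳ = 85.00 cm

Part | A | x̄ᵢ | ȳᵢ | A·x̄ᵢ | A·ȳᵢ
web | 4080.00 | 12.00 | 85.00 | 48960.00 | 346800.00
bottom flange | 1540.00 | 59.00 | 11.00 | 90860.00 | 16940.00
top flange | 1540.00 | 59.00 | 159.00 | 90860.00 | 244860.00
Σ | 7160.00 |  |  | 230680.00 | 608600.00
X̄ = 230680.00 / 7160.00 = 32.22 cm
Ȳ = 608600.00 / 7160.00 = 85.00 cm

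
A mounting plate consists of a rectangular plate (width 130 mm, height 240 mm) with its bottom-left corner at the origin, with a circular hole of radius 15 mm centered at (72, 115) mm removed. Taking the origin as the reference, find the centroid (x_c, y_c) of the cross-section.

plate: A = 130 × 240 = 31200.00, centroid at (65.00, 120.00).
hole: A = −π·15² = -706.86, centroid at (72.00, 115.00).
ΣA = 30493.14 mm²
ΣAx_c = (31200.00)(65.00) + (-706.86)(72.00) = 1977106.20 mm³
ΣAy_c = (31200.00)(120.00) + (-706.86)(115.00) = 3662711.29 mm³
x_c = 1977106.20 / 30493.14 = 64.84 mm
y_c = 3662711.29 / 30493.14 = 120.12 mm

x_c = 64.84 mm, y_c = 120.12 mm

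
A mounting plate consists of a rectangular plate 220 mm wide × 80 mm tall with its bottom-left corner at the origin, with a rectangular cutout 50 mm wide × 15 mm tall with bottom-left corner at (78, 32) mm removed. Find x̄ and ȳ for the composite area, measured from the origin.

x̄ = 110.31 mm, ȳ = 40.02 mm

Part | A | x̄ᵢ | ȳᵢ | A·x̄ᵢ | A·ȳᵢ
plate | 17600.00 | 110.00 | 40.00 | 1936000.00 | 704000.00
hole | -750.00 | 103.00 | 39.50 | -77250.00 | -29625.00
Σ | 16850.00 |  |  | 1858750.00 | 674375.00
x̄ = 1858750.00 / 16850.00 = 110.31 mm
ȳ = 674375.00 / 16850.00 = 40.02 mm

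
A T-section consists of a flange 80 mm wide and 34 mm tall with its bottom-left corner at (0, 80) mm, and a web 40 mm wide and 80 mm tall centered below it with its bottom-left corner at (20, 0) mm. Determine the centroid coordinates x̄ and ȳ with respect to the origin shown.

web: A = 40 × 80 = 3200.00, centroid at (40.00, 40.00).
flange: A = 80 × 34 = 2720.00, centroid at (40.00, 97.00).
ΣA = 5920.00 mm², ΣAx̄ = 236800.00 mm³, ΣAȳ = 391840.00 mm³.
x̄ = 236800.00/5920.00 = 40.00 mm; ȳ = 391840.00/5920.00 = 66.19 mm.

x̄ = 40.00 mm, ȳ = 66.19 mm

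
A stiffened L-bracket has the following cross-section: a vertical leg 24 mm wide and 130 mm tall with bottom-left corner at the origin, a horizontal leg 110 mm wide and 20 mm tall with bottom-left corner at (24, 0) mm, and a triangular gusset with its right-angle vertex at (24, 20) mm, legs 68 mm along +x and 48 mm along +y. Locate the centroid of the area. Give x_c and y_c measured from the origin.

Part | A | x̄ᵢ | ȳᵢ | A·x̄ᵢ | A·ȳᵢ
vertical leg | 3120.00 | 12.00 | 65.00 | 37440.00 | 202800.00
horizontal leg | 2200.00 | 79.00 | 10.00 | 173800.00 | 22000.00
gusset | 1632.00 | 46.67 | 36.00 | 76160.00 | 58752.00
Σ | 6952.00 |  |  | 287400.00 | 283552.00
x_c = 287400.00 / 6952.00 = 41.34 mm
y_c = 283552.00 / 6952.00 = 40.79 mm

x_c = 41.34 mm, y_c = 40.79 mm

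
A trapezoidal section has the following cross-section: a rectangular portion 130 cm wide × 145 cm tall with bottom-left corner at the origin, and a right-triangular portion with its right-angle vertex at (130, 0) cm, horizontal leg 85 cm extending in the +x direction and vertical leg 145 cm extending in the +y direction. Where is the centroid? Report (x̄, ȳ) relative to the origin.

x̄ = 88.00 cm, ȳ = 66.55 cm

rectangular portion: A = 130 × 145 = 18850.00, centroid at (65.00, 72.50).
triangular portion: A = ½·85·145 = 6162.50, centroid at (158.33, 48.33).
ΣA = 25012.50 cm², ΣAx̄ = 2200979.17 cm³, ΣAȳ = 1664479.17 cm³.
x̄ = 2200979.17/25012.50 = 88.00 cm; ȳ = 1664479.17/25012.50 = 66.55 cm.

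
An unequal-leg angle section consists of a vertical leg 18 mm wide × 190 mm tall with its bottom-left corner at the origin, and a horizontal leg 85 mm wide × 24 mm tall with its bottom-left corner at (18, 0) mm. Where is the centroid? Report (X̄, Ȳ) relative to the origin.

X̄ = 28.24 mm, Ȳ = 63.99 mm

Part | A | x̄ᵢ | ȳᵢ | A·x̄ᵢ | A·ȳᵢ
vertical leg | 3420.00 | 9.00 | 95.00 | 30780.00 | 324900.00
horizontal leg | 2040.00 | 60.50 | 12.00 | 123420.00 | 24480.00
Σ | 5460.00 |  |  | 154200.00 | 349380.00
X̄ = 154200.00 / 5460.00 = 28.24 mm
Ȳ = 349380.00 / 5460.00 = 63.99 mm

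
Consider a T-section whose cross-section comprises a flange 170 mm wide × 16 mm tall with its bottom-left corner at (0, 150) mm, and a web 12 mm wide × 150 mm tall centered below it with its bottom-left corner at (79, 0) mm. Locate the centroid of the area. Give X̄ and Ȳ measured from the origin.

X̄ = 85.00 mm, Ȳ = 124.95 mm

web: A = 12 × 150 = 1800.00, centroid at (85.00, 75.00).
flange: A = 170 × 16 = 2720.00, centroid at (85.00, 158.00).
ΣA = 4520.00 mm², ΣAX̄ = 384200.00 mm³, ΣAȲ = 564760.00 mm³.
X̄ = 384200.00/4520.00 = 85.00 mm; Ȳ = 564760.00/4520.00 = 124.95 mm.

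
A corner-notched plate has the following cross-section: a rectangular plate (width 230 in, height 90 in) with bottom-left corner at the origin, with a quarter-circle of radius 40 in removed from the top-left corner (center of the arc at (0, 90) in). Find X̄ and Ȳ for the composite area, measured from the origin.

X̄ = 121.34 in, Ȳ = 43.19 in

Part | A | x̄ᵢ | ȳᵢ | A·x̄ᵢ | A·ȳᵢ
plate | 20700.00 | 115.00 | 45.00 | 2380500.00 | 931500.00
removed quarter-circle | -1256.64 | 16.98 | 73.02 | -21333.33 | -91764.00
Σ | 19443.36 |  |  | 2359166.67 | 839736.00
X̄ = 2359166.67 / 19443.36 = 121.34 in
Ȳ = 839736.00 / 19443.36 = 43.19 in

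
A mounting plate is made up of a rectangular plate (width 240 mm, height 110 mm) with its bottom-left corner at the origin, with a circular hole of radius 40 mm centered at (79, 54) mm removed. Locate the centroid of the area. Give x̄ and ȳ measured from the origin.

plate: A = 240 × 110 = 26400.00, centroid at (120.00, 55.00).
hole: A = −π·40² = -5026.55, centroid at (79.00, 54.00).
ΣA = 21373.45 mm², ΣAx̄ = 2770902.69 mm³, ΣAȳ = 1180566.39 mm³.
x̄ = 2770902.69/21373.45 = 129.64 mm; ȳ = 1180566.39/21373.45 = 55.24 mm.

x̄ = 129.64 mm, ȳ = 55.24 mm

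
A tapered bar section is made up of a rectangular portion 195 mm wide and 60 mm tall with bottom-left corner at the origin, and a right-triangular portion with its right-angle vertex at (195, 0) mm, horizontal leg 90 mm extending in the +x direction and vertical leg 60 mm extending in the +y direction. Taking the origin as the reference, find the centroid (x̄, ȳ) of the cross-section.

rectangular portion: A = 195 × 60 = 11700.00, centroid at (97.50, 30.00).
triangular portion: A = ½·90·60 = 2700.00, centroid at (225.00, 20.00).
ΣA = 14400.00 mm², ΣAx̄ = 1748250.00 mm³, ΣAȳ = 405000.00 mm³.
x̄ = 1748250.00/14400.00 = 121.41 mm; ȳ = 405000.00/14400.00 = 28.12 mm.

x̄ = 121.41 mm, ȳ = 28.12 mm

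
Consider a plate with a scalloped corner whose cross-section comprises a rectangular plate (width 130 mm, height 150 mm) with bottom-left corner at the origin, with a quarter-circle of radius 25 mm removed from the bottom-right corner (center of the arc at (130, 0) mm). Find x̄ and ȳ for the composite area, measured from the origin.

x̄ = 63.60 mm, ȳ = 76.66 mm

plate: A = 130 × 150 = 19500.00, centroid at (65.00, 75.00).
removed quarter-circle: A = −¼π·25² = -490.87, centroid at (119.39, 10.61).
ΣA = 19009.13 mm²
ΣAx̄ = (19500.00)(65.00) + (-490.87)(119.39) = 1208894.73 mm³
ΣAȳ = (19500.00)(75.00) + (-490.87)(10.61) = 1457291.67 mm³
x̄ = 1208894.73 / 19009.13 = 63.60 mm
ȳ = 1457291.67 / 19009.13 = 76.66 mm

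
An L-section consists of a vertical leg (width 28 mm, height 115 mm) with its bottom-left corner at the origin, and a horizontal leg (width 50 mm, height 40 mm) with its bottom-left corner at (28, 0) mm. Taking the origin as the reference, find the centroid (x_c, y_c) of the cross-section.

x_c = 28.94 mm, y_c = 43.13 mm

vertical leg: A = 28 × 115 = 3220.00, centroid at (14.00, 57.50).
horizontal leg: A = 50 × 40 = 2000.00, centroid at (53.00, 20.00).
ΣA = 5220.00 mm², ΣAx_c = 151080.00 mm³, ΣAy_c = 225150.00 mm³.
x_c = 151080.00/5220.00 = 28.94 mm; y_c = 225150.00/5220.00 = 43.13 mm.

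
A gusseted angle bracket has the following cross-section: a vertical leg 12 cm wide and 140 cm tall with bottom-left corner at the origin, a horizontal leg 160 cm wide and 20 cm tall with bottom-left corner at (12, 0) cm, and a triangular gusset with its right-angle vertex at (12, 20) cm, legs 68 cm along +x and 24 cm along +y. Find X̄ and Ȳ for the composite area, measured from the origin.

vertical leg: A = 12 × 140 = 1680.00, centroid at (6.00, 70.00).
horizontal leg: A = 160 × 20 = 3200.00, centroid at (92.00, 10.00).
gusset: A = ½·68·24 = 816.00, centroid at (34.67, 28.00).
ΣA = 5696.00 cm², ΣAX̄ = 332768.00 cm³, ΣAȲ = 172448.00 cm³.
X̄ = 332768.00/5696.00 = 58.42 cm; Ȳ = 172448.00/5696.00 = 30.28 cm.

X̄ = 58.42 cm, Ȳ = 30.28 cm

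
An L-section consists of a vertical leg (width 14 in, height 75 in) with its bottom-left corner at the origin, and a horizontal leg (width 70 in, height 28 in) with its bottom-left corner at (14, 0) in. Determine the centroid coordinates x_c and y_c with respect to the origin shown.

Part | A | x̄ᵢ | ȳᵢ | A·x̄ᵢ | A·ȳᵢ
vertical leg | 1050.00 | 7.00 | 37.50 | 7350.00 | 39375.00
horizontal leg | 1960.00 | 49.00 | 14.00 | 96040.00 | 27440.00
Σ | 3010.00 |  |  | 103390.00 | 66815.00
x_c = 103390.00 / 3010.00 = 34.35 in
y_c = 66815.00 / 3010.00 = 22.20 in

x_c = 34.35 in, y_c = 22.20 in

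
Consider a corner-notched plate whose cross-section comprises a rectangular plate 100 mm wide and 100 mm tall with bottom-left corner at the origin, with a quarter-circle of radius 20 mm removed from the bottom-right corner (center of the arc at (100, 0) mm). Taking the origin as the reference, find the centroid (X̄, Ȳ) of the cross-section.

plate: A = 100 × 100 = 10000.00, centroid at (50.00, 50.00).
removed quarter-circle: A = −¼π·20² = -314.16, centroid at (91.51, 8.49).
ΣA = 9685.84 mm², ΣAX̄ = 471250.74 mm³, ΣAȲ = 497333.33 mm³.
X̄ = 471250.74/9685.84 = 48.65 mm; Ȳ = 497333.33/9685.84 = 51.35 mm.

X̄ = 48.65 mm, Ȳ = 51.35 mm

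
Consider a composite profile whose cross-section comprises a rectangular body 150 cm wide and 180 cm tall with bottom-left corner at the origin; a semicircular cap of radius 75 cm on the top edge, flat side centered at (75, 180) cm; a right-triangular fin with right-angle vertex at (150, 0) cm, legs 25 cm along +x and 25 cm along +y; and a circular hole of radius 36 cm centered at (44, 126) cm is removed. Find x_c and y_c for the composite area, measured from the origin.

rectangular body: A = 150 × 180 = 27000.00, centroid at (75.00, 90.00).
semicircular top: A = ½π·75² = 8835.73, centroid at (75.00, 211.83).
triangular fin: A = ½·25·25 = 312.50, centroid at (158.33, 8.33).
hole: A = −π·36² = -4071.50, centroid at (44.00, 126.00).
ΣA = 32076.73 cm², ΣAx_c = 2558012.69 cm³, ΣAy_c = 3791275.93 cm³.
x_c = 2558012.69/32076.73 = 79.75 cm; y_c = 3791275.93/32076.73 = 118.19 cm.

x_c = 79.75 cm, y_c = 118.19 cm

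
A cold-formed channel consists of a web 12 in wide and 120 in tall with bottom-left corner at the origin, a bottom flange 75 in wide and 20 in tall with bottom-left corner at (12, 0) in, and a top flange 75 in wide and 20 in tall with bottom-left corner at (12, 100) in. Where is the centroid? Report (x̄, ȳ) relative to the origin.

web: A = 12 × 120 = 1440.00, centroid at (6.00, 60.00).
bottom flange: A = 75 × 20 = 1500.00, centroid at (49.50, 10.00).
top flange: A = 75 × 20 = 1500.00, centroid at (49.50, 110.00).
ΣA = 4440.00 in²
ΣAx̄ = (1440.00)(6.00) + (1500.00)(49.50) + (1500.00)(49.50) = 157140.00 in³
ΣAȳ = (1440.00)(60.00) + (1500.00)(10.00) + (1500.00)(110.00) = 266400.00 in³
x̄ = 157140.00 / 4440.00 = 35.39 in
ȳ = 266400.00 / 4440.00 = 60.00 in

x̄ = 35.39 in, ȳ = 60.00 in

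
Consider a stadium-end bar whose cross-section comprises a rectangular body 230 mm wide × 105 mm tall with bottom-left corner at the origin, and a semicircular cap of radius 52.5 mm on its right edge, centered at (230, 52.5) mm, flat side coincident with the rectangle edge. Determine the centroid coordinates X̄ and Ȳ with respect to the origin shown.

X̄ = 135.87 mm, Ȳ = 52.50 mm

Part | A | x̄ᵢ | ȳᵢ | A·x̄ᵢ | A·ȳᵢ
rectangular body | 24150.00 | 115.00 | 52.50 | 2777250.00 | 1267875.00
semicircular end | 4329.51 | 252.28 | 52.50 | 1092255.45 | 227299.14
Σ | 28479.51 |  |  | 3869505.45 | 1495174.14
X̄ = 3869505.45 / 28479.51 = 135.87 mm
Ȳ = 1495174.14 / 28479.51 = 52.50 mm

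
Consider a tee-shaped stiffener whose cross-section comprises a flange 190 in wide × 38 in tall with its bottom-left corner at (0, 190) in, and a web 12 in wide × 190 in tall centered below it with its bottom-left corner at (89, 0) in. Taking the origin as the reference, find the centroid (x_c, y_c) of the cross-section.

x_c = 95.00 in, y_c = 181.64 in

Part | A | x̄ᵢ | ȳᵢ | A·x̄ᵢ | A·ȳᵢ
web | 2280.00 | 95.00 | 95.00 | 216600.00 | 216600.00
flange | 7220.00 | 95.00 | 209.00 | 685900.00 | 1508980.00
Σ | 9500.00 |  |  | 902500.00 | 1725580.00
x_c = 902500.00 / 9500.00 = 95.00 in
y_c = 1725580.00 / 9500.00 = 181.64 in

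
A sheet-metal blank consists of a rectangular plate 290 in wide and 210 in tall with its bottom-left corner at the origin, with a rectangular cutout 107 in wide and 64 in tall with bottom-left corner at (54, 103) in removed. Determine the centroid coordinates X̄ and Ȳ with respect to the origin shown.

Part | A | x̄ᵢ | ȳᵢ | A·x̄ᵢ | A·ȳᵢ
plate | 60900.00 | 145.00 | 105.00 | 8830500.00 | 6394500.00
hole | -6848.00 | 107.50 | 135.00 | -736160.00 | -924480.00
Σ | 54052.00 |  |  | 8094340.00 | 5470020.00
X̄ = 8094340.00 / 54052.00 = 149.75 in
Ȳ = 5470020.00 / 54052.00 = 101.20 in

X̄ = 149.75 in, Ȳ = 101.20 in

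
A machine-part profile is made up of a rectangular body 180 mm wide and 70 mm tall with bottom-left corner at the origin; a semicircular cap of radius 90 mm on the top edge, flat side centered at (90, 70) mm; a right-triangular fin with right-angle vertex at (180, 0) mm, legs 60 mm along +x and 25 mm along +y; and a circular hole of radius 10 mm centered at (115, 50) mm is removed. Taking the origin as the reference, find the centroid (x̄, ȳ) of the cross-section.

Part | A | x̄ᵢ | ȳᵢ | A·x̄ᵢ | A·ȳᵢ
rectangular body | 12600.00 | 90.00 | 35.00 | 1134000.00 | 441000.00
semicircular top | 12723.45 | 90.00 | 108.20 | 1145110.52 | 1376641.52
triangular fin | 750.00 | 200.00 | 8.33 | 150000.00 | 6250.00
hole | -314.16 | 115.00 | 50.00 | -36128.32 | -15707.96
Σ | 25759.29 |  |  | 2392982.21 | 1808183.55
x̄ = 2392982.21 / 25759.29 = 92.90 mm
ȳ = 1808183.55 / 25759.29 = 70.20 mm

x̄ = 92.90 mm, ȳ = 70.20 mm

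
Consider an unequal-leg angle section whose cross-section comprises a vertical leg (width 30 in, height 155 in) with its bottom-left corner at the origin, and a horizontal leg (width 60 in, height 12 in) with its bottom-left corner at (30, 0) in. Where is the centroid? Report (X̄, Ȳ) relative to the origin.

vertical leg: A = 30 × 155 = 4650.00, centroid at (15.00, 77.50).
horizontal leg: A = 60 × 12 = 720.00, centroid at (60.00, 6.00).
ΣA = 5370.00 in², ΣAX̄ = 112950.00 in³, ΣAȲ = 364695.00 in³.
X̄ = 112950.00/5370.00 = 21.03 in; Ȳ = 364695.00/5370.00 = 67.91 in.

X̄ = 21.03 in, Ȳ = 67.91 in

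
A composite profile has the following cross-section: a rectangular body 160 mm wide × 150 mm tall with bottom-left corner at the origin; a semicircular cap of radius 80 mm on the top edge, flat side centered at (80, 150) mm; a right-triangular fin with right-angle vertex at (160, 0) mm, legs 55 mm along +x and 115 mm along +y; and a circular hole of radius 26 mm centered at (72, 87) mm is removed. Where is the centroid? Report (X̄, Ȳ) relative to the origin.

Part | A | x̄ᵢ | ȳᵢ | A·x̄ᵢ | A·ȳᵢ
rectangular body | 24000.00 | 80.00 | 75.00 | 1920000.00 | 1800000.00
semicircular top | 10053.10 | 80.00 | 183.95 | 804247.72 | 1849297.81
triangular fin | 3162.50 | 178.33 | 38.33 | 563979.17 | 121229.17
hole | -2123.72 | 72.00 | 87.00 | -152907.60 | -184763.35
Σ | 35091.88 |  |  | 3135319.29 | 3585763.63
X̄ = 3135319.29 / 35091.88 = 89.35 mm
Ȳ = 3585763.63 / 35091.88 = 102.18 mm

X̄ = 89.35 mm, Ȳ = 102.18 mm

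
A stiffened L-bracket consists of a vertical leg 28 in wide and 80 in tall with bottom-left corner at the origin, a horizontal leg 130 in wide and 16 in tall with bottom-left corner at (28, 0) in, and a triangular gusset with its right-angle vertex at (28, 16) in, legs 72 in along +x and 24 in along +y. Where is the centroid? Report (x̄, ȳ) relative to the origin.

x̄ = 52.03 in, ȳ = 24.49 in

vertical leg: A = 28 × 80 = 2240.00, centroid at (14.00, 40.00).
horizontal leg: A = 130 × 16 = 2080.00, centroid at (93.00, 8.00).
gusset: A = ½·72·24 = 864.00, centroid at (52.00, 24.00).
ΣA = 5184.00 in², ΣAx̄ = 269728.00 in³, ΣAȳ = 126976.00 in³.
x̄ = 269728.00/5184.00 = 52.03 in; ȳ = 126976.00/5184.00 = 24.49 in.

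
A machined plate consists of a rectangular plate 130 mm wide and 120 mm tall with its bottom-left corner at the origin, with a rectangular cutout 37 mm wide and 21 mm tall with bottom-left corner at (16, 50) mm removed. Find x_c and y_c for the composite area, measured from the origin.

plate: A = 130 × 120 = 15600.00, centroid at (65.00, 60.00).
hole: A = −(37 × 21) = -777.00, centroid at (34.50, 60.50).
ΣA = 14823.00 mm²
ΣAx_c = (15600.00)(65.00) + (-777.00)(34.50) = 987193.50 mm³
ΣAy_c = (15600.00)(60.00) + (-777.00)(60.50) = 888991.50 mm³
x_c = 987193.50 / 14823.00 = 66.60 mm
y_c = 888991.50 / 14823.00 = 59.97 mm

x_c = 66.60 mm, y_c = 59.97 mm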